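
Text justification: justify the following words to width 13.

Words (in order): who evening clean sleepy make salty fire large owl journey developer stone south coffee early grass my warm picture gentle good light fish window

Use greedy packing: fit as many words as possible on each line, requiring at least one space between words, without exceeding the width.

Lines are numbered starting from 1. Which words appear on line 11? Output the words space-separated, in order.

Line 1: ['who', 'evening'] (min_width=11, slack=2)
Line 2: ['clean', 'sleepy'] (min_width=12, slack=1)
Line 3: ['make', 'salty'] (min_width=10, slack=3)
Line 4: ['fire', 'large'] (min_width=10, slack=3)
Line 5: ['owl', 'journey'] (min_width=11, slack=2)
Line 6: ['developer'] (min_width=9, slack=4)
Line 7: ['stone', 'south'] (min_width=11, slack=2)
Line 8: ['coffee', 'early'] (min_width=12, slack=1)
Line 9: ['grass', 'my', 'warm'] (min_width=13, slack=0)
Line 10: ['picture'] (min_width=7, slack=6)
Line 11: ['gentle', 'good'] (min_width=11, slack=2)
Line 12: ['light', 'fish'] (min_width=10, slack=3)
Line 13: ['window'] (min_width=6, slack=7)

Answer: gentle good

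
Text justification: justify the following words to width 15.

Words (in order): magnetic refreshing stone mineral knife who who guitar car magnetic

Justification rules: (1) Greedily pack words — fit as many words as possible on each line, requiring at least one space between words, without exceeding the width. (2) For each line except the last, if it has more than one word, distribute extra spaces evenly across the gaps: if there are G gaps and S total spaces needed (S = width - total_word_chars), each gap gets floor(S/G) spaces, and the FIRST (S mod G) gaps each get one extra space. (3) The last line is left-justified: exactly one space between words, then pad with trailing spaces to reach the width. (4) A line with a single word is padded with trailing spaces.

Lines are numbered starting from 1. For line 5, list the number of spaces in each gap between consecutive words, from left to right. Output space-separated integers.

Answer: 6

Derivation:
Line 1: ['magnetic'] (min_width=8, slack=7)
Line 2: ['refreshing'] (min_width=10, slack=5)
Line 3: ['stone', 'mineral'] (min_width=13, slack=2)
Line 4: ['knife', 'who', 'who'] (min_width=13, slack=2)
Line 5: ['guitar', 'car'] (min_width=10, slack=5)
Line 6: ['magnetic'] (min_width=8, slack=7)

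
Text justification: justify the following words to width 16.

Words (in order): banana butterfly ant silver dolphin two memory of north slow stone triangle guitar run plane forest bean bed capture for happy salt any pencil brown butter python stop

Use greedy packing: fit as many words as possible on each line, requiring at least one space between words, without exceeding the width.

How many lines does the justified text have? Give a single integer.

Line 1: ['banana', 'butterfly'] (min_width=16, slack=0)
Line 2: ['ant', 'silver'] (min_width=10, slack=6)
Line 3: ['dolphin', 'two'] (min_width=11, slack=5)
Line 4: ['memory', 'of', 'north'] (min_width=15, slack=1)
Line 5: ['slow', 'stone'] (min_width=10, slack=6)
Line 6: ['triangle', 'guitar'] (min_width=15, slack=1)
Line 7: ['run', 'plane', 'forest'] (min_width=16, slack=0)
Line 8: ['bean', 'bed', 'capture'] (min_width=16, slack=0)
Line 9: ['for', 'happy', 'salt'] (min_width=14, slack=2)
Line 10: ['any', 'pencil', 'brown'] (min_width=16, slack=0)
Line 11: ['butter', 'python'] (min_width=13, slack=3)
Line 12: ['stop'] (min_width=4, slack=12)
Total lines: 12

Answer: 12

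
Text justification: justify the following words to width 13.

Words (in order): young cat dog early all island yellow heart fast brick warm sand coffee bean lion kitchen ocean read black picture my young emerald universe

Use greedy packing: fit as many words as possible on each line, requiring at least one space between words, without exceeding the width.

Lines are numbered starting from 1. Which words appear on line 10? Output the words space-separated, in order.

Answer: picture my

Derivation:
Line 1: ['young', 'cat', 'dog'] (min_width=13, slack=0)
Line 2: ['early', 'all'] (min_width=9, slack=4)
Line 3: ['island', 'yellow'] (min_width=13, slack=0)
Line 4: ['heart', 'fast'] (min_width=10, slack=3)
Line 5: ['brick', 'warm'] (min_width=10, slack=3)
Line 6: ['sand', 'coffee'] (min_width=11, slack=2)
Line 7: ['bean', 'lion'] (min_width=9, slack=4)
Line 8: ['kitchen', 'ocean'] (min_width=13, slack=0)
Line 9: ['read', 'black'] (min_width=10, slack=3)
Line 10: ['picture', 'my'] (min_width=10, slack=3)
Line 11: ['young', 'emerald'] (min_width=13, slack=0)
Line 12: ['universe'] (min_width=8, slack=5)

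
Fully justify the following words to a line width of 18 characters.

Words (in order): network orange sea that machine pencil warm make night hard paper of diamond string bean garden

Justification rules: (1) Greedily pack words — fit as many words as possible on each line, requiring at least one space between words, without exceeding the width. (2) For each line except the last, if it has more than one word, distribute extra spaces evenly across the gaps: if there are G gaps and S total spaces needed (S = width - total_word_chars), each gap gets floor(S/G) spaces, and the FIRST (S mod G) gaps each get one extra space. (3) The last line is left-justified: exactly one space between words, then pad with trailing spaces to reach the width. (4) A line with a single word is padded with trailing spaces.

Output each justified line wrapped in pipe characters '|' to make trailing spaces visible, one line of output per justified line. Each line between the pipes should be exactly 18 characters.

Answer: |network orange sea|
|that       machine|
|pencil  warm  make|
|night  hard  paper|
|of  diamond string|
|bean garden       |

Derivation:
Line 1: ['network', 'orange', 'sea'] (min_width=18, slack=0)
Line 2: ['that', 'machine'] (min_width=12, slack=6)
Line 3: ['pencil', 'warm', 'make'] (min_width=16, slack=2)
Line 4: ['night', 'hard', 'paper'] (min_width=16, slack=2)
Line 5: ['of', 'diamond', 'string'] (min_width=17, slack=1)
Line 6: ['bean', 'garden'] (min_width=11, slack=7)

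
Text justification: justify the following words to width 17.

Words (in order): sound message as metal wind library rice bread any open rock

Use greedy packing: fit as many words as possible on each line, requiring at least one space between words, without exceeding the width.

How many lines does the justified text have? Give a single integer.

Line 1: ['sound', 'message', 'as'] (min_width=16, slack=1)
Line 2: ['metal', 'wind'] (min_width=10, slack=7)
Line 3: ['library', 'rice'] (min_width=12, slack=5)
Line 4: ['bread', 'any', 'open'] (min_width=14, slack=3)
Line 5: ['rock'] (min_width=4, slack=13)
Total lines: 5

Answer: 5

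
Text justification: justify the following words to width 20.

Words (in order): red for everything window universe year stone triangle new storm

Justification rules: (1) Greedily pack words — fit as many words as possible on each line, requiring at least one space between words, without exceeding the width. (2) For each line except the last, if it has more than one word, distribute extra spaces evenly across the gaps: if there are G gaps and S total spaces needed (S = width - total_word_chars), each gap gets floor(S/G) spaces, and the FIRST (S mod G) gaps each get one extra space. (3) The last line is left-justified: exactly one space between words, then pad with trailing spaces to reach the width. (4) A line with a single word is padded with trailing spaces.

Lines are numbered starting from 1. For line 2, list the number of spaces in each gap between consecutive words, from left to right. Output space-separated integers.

Answer: 1 1

Derivation:
Line 1: ['red', 'for', 'everything'] (min_width=18, slack=2)
Line 2: ['window', 'universe', 'year'] (min_width=20, slack=0)
Line 3: ['stone', 'triangle', 'new'] (min_width=18, slack=2)
Line 4: ['storm'] (min_width=5, slack=15)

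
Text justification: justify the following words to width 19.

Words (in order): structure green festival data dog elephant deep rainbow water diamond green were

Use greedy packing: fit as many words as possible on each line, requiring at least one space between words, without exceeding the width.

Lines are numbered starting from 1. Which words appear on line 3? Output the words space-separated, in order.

Answer: elephant deep

Derivation:
Line 1: ['structure', 'green'] (min_width=15, slack=4)
Line 2: ['festival', 'data', 'dog'] (min_width=17, slack=2)
Line 3: ['elephant', 'deep'] (min_width=13, slack=6)
Line 4: ['rainbow', 'water'] (min_width=13, slack=6)
Line 5: ['diamond', 'green', 'were'] (min_width=18, slack=1)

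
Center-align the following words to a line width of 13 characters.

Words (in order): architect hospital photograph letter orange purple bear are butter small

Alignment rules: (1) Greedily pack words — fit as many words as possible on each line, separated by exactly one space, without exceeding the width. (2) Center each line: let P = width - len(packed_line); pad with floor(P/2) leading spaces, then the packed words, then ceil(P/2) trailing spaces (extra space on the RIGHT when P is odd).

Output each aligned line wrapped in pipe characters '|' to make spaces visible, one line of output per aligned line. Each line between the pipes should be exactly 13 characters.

Line 1: ['architect'] (min_width=9, slack=4)
Line 2: ['hospital'] (min_width=8, slack=5)
Line 3: ['photograph'] (min_width=10, slack=3)
Line 4: ['letter', 'orange'] (min_width=13, slack=0)
Line 5: ['purple', 'bear'] (min_width=11, slack=2)
Line 6: ['are', 'butter'] (min_width=10, slack=3)
Line 7: ['small'] (min_width=5, slack=8)

Answer: |  architect  |
|  hospital   |
| photograph  |
|letter orange|
| purple bear |
| are butter  |
|    small    |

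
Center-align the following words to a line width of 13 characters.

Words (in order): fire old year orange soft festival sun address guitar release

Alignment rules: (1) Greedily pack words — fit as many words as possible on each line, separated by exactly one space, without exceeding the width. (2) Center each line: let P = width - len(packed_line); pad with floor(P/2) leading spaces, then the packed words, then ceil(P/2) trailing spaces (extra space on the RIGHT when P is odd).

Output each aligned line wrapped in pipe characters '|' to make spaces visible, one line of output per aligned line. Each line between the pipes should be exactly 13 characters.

Answer: |fire old year|
| orange soft |
|festival sun |
|   address   |
|   guitar    |
|   release   |

Derivation:
Line 1: ['fire', 'old', 'year'] (min_width=13, slack=0)
Line 2: ['orange', 'soft'] (min_width=11, slack=2)
Line 3: ['festival', 'sun'] (min_width=12, slack=1)
Line 4: ['address'] (min_width=7, slack=6)
Line 5: ['guitar'] (min_width=6, slack=7)
Line 6: ['release'] (min_width=7, slack=6)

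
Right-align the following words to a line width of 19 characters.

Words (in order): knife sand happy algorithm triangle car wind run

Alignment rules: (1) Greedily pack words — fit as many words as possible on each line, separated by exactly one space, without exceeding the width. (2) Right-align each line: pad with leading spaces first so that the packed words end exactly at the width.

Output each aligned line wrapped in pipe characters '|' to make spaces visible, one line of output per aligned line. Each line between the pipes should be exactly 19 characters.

Answer: |   knife sand happy|
| algorithm triangle|
|       car wind run|

Derivation:
Line 1: ['knife', 'sand', 'happy'] (min_width=16, slack=3)
Line 2: ['algorithm', 'triangle'] (min_width=18, slack=1)
Line 3: ['car', 'wind', 'run'] (min_width=12, slack=7)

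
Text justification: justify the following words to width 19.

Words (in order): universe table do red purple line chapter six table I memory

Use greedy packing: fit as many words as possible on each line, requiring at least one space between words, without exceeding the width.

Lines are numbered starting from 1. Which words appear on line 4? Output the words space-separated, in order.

Answer: memory

Derivation:
Line 1: ['universe', 'table', 'do'] (min_width=17, slack=2)
Line 2: ['red', 'purple', 'line'] (min_width=15, slack=4)
Line 3: ['chapter', 'six', 'table', 'I'] (min_width=19, slack=0)
Line 4: ['memory'] (min_width=6, slack=13)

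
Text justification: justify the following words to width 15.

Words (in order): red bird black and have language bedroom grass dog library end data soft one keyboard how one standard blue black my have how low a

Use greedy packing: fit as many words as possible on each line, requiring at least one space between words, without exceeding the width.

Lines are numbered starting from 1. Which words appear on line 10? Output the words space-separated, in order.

Answer: have how low a

Derivation:
Line 1: ['red', 'bird', 'black'] (min_width=14, slack=1)
Line 2: ['and', 'have'] (min_width=8, slack=7)
Line 3: ['language'] (min_width=8, slack=7)
Line 4: ['bedroom', 'grass'] (min_width=13, slack=2)
Line 5: ['dog', 'library', 'end'] (min_width=15, slack=0)
Line 6: ['data', 'soft', 'one'] (min_width=13, slack=2)
Line 7: ['keyboard', 'how'] (min_width=12, slack=3)
Line 8: ['one', 'standard'] (min_width=12, slack=3)
Line 9: ['blue', 'black', 'my'] (min_width=13, slack=2)
Line 10: ['have', 'how', 'low', 'a'] (min_width=14, slack=1)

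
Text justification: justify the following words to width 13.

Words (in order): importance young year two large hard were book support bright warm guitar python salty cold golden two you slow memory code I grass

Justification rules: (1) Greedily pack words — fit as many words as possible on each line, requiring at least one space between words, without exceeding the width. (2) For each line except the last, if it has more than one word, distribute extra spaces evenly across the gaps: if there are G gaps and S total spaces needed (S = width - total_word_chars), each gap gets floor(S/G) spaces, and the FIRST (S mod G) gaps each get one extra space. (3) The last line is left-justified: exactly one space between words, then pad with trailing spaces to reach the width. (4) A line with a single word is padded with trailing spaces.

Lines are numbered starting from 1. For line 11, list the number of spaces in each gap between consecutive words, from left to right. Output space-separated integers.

Answer: 1 1

Derivation:
Line 1: ['importance'] (min_width=10, slack=3)
Line 2: ['young', 'year'] (min_width=10, slack=3)
Line 3: ['two', 'large'] (min_width=9, slack=4)
Line 4: ['hard', 'were'] (min_width=9, slack=4)
Line 5: ['book', 'support'] (min_width=12, slack=1)
Line 6: ['bright', 'warm'] (min_width=11, slack=2)
Line 7: ['guitar', 'python'] (min_width=13, slack=0)
Line 8: ['salty', 'cold'] (min_width=10, slack=3)
Line 9: ['golden', 'two'] (min_width=10, slack=3)
Line 10: ['you', 'slow'] (min_width=8, slack=5)
Line 11: ['memory', 'code', 'I'] (min_width=13, slack=0)
Line 12: ['grass'] (min_width=5, slack=8)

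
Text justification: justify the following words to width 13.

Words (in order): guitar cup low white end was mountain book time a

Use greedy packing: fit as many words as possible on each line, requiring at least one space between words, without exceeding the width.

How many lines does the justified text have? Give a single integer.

Answer: 4

Derivation:
Line 1: ['guitar', 'cup'] (min_width=10, slack=3)
Line 2: ['low', 'white', 'end'] (min_width=13, slack=0)
Line 3: ['was', 'mountain'] (min_width=12, slack=1)
Line 4: ['book', 'time', 'a'] (min_width=11, slack=2)
Total lines: 4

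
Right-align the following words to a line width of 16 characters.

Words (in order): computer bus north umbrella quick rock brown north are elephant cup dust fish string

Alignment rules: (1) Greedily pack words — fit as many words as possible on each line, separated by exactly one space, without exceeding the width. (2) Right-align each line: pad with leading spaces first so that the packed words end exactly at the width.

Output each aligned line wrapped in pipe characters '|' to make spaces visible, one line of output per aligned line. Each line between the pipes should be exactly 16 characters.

Line 1: ['computer', 'bus'] (min_width=12, slack=4)
Line 2: ['north', 'umbrella'] (min_width=14, slack=2)
Line 3: ['quick', 'rock', 'brown'] (min_width=16, slack=0)
Line 4: ['north', 'are'] (min_width=9, slack=7)
Line 5: ['elephant', 'cup'] (min_width=12, slack=4)
Line 6: ['dust', 'fish', 'string'] (min_width=16, slack=0)

Answer: |    computer bus|
|  north umbrella|
|quick rock brown|
|       north are|
|    elephant cup|
|dust fish string|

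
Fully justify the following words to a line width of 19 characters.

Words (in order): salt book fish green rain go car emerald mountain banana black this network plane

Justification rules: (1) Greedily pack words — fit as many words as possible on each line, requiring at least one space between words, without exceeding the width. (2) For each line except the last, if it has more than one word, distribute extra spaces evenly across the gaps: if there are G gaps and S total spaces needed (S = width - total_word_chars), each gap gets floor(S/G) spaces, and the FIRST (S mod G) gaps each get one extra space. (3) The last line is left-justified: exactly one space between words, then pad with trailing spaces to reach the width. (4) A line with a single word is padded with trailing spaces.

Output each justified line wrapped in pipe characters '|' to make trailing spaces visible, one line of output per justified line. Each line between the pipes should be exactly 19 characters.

Answer: |salt    book   fish|
|green  rain  go car|
|emerald    mountain|
|banana  black  this|
|network plane      |

Derivation:
Line 1: ['salt', 'book', 'fish'] (min_width=14, slack=5)
Line 2: ['green', 'rain', 'go', 'car'] (min_width=17, slack=2)
Line 3: ['emerald', 'mountain'] (min_width=16, slack=3)
Line 4: ['banana', 'black', 'this'] (min_width=17, slack=2)
Line 5: ['network', 'plane'] (min_width=13, slack=6)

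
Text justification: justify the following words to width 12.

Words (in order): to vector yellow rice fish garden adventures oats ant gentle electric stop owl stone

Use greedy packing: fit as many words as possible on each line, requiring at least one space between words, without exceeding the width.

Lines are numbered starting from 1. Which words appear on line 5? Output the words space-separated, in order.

Line 1: ['to', 'vector'] (min_width=9, slack=3)
Line 2: ['yellow', 'rice'] (min_width=11, slack=1)
Line 3: ['fish', 'garden'] (min_width=11, slack=1)
Line 4: ['adventures'] (min_width=10, slack=2)
Line 5: ['oats', 'ant'] (min_width=8, slack=4)
Line 6: ['gentle'] (min_width=6, slack=6)
Line 7: ['electric'] (min_width=8, slack=4)
Line 8: ['stop', 'owl'] (min_width=8, slack=4)
Line 9: ['stone'] (min_width=5, slack=7)

Answer: oats ant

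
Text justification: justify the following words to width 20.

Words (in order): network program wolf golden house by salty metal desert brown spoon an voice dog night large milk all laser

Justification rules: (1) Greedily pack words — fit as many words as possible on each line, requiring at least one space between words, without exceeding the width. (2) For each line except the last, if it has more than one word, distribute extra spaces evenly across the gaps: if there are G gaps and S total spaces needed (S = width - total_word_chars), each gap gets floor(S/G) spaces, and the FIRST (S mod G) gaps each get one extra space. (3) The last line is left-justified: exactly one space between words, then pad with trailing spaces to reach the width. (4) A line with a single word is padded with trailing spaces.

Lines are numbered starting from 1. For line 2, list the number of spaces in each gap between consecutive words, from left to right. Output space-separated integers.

Line 1: ['network', 'program', 'wolf'] (min_width=20, slack=0)
Line 2: ['golden', 'house', 'by'] (min_width=15, slack=5)
Line 3: ['salty', 'metal', 'desert'] (min_width=18, slack=2)
Line 4: ['brown', 'spoon', 'an', 'voice'] (min_width=20, slack=0)
Line 5: ['dog', 'night', 'large', 'milk'] (min_width=20, slack=0)
Line 6: ['all', 'laser'] (min_width=9, slack=11)

Answer: 4 3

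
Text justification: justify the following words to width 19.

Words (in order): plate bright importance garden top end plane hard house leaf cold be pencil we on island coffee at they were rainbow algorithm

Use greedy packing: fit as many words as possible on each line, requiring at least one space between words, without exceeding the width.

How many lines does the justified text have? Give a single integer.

Line 1: ['plate', 'bright'] (min_width=12, slack=7)
Line 2: ['importance', 'garden'] (min_width=17, slack=2)
Line 3: ['top', 'end', 'plane', 'hard'] (min_width=18, slack=1)
Line 4: ['house', 'leaf', 'cold', 'be'] (min_width=18, slack=1)
Line 5: ['pencil', 'we', 'on', 'island'] (min_width=19, slack=0)
Line 6: ['coffee', 'at', 'they', 'were'] (min_width=19, slack=0)
Line 7: ['rainbow', 'algorithm'] (min_width=17, slack=2)
Total lines: 7

Answer: 7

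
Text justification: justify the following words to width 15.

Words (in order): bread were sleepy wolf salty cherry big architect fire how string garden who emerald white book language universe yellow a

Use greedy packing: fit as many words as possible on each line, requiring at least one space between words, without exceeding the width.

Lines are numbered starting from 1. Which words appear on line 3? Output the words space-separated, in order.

Answer: salty cherry

Derivation:
Line 1: ['bread', 'were'] (min_width=10, slack=5)
Line 2: ['sleepy', 'wolf'] (min_width=11, slack=4)
Line 3: ['salty', 'cherry'] (min_width=12, slack=3)
Line 4: ['big', 'architect'] (min_width=13, slack=2)
Line 5: ['fire', 'how', 'string'] (min_width=15, slack=0)
Line 6: ['garden', 'who'] (min_width=10, slack=5)
Line 7: ['emerald', 'white'] (min_width=13, slack=2)
Line 8: ['book', 'language'] (min_width=13, slack=2)
Line 9: ['universe', 'yellow'] (min_width=15, slack=0)
Line 10: ['a'] (min_width=1, slack=14)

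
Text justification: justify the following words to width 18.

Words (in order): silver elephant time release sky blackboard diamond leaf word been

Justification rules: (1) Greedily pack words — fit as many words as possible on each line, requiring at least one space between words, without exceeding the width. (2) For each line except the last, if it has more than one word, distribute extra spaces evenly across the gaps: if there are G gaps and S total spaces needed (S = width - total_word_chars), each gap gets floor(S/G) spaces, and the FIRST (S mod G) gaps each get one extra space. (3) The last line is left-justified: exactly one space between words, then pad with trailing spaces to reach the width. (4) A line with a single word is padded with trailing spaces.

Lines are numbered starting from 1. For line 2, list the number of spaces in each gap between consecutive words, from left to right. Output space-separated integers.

Line 1: ['silver', 'elephant'] (min_width=15, slack=3)
Line 2: ['time', 'release', 'sky'] (min_width=16, slack=2)
Line 3: ['blackboard', 'diamond'] (min_width=18, slack=0)
Line 4: ['leaf', 'word', 'been'] (min_width=14, slack=4)

Answer: 2 2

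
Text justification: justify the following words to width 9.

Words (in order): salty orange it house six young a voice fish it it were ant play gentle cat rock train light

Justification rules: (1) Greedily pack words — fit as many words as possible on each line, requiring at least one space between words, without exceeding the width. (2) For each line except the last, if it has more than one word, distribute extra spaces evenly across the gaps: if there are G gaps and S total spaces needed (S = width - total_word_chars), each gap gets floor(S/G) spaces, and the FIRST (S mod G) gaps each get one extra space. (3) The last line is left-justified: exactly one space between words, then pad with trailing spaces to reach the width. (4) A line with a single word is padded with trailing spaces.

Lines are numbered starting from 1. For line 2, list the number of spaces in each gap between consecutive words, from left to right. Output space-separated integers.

Answer: 1

Derivation:
Line 1: ['salty'] (min_width=5, slack=4)
Line 2: ['orange', 'it'] (min_width=9, slack=0)
Line 3: ['house', 'six'] (min_width=9, slack=0)
Line 4: ['young', 'a'] (min_width=7, slack=2)
Line 5: ['voice'] (min_width=5, slack=4)
Line 6: ['fish', 'it'] (min_width=7, slack=2)
Line 7: ['it', 'were'] (min_width=7, slack=2)
Line 8: ['ant', 'play'] (min_width=8, slack=1)
Line 9: ['gentle'] (min_width=6, slack=3)
Line 10: ['cat', 'rock'] (min_width=8, slack=1)
Line 11: ['train'] (min_width=5, slack=4)
Line 12: ['light'] (min_width=5, slack=4)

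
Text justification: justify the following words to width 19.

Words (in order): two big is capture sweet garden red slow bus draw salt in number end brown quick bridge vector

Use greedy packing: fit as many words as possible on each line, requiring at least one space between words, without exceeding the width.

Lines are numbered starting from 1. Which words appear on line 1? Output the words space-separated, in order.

Line 1: ['two', 'big', 'is', 'capture'] (min_width=18, slack=1)
Line 2: ['sweet', 'garden', 'red'] (min_width=16, slack=3)
Line 3: ['slow', 'bus', 'draw', 'salt'] (min_width=18, slack=1)
Line 4: ['in', 'number', 'end', 'brown'] (min_width=19, slack=0)
Line 5: ['quick', 'bridge', 'vector'] (min_width=19, slack=0)

Answer: two big is capture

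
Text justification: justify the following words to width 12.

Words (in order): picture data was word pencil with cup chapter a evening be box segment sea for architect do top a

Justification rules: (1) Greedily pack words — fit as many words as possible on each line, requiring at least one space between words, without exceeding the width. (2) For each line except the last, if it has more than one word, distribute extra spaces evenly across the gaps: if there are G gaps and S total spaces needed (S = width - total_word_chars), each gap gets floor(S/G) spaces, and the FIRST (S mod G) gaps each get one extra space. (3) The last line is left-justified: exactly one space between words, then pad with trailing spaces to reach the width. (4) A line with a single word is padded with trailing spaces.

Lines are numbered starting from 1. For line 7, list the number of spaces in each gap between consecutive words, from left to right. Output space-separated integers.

Line 1: ['picture', 'data'] (min_width=12, slack=0)
Line 2: ['was', 'word'] (min_width=8, slack=4)
Line 3: ['pencil', 'with'] (min_width=11, slack=1)
Line 4: ['cup', 'chapter'] (min_width=11, slack=1)
Line 5: ['a', 'evening', 'be'] (min_width=12, slack=0)
Line 6: ['box', 'segment'] (min_width=11, slack=1)
Line 7: ['sea', 'for'] (min_width=7, slack=5)
Line 8: ['architect', 'do'] (min_width=12, slack=0)
Line 9: ['top', 'a'] (min_width=5, slack=7)

Answer: 6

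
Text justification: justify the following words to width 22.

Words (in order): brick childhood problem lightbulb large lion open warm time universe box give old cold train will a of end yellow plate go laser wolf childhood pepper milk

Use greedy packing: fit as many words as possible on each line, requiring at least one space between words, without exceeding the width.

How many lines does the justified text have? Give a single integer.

Line 1: ['brick', 'childhood'] (min_width=15, slack=7)
Line 2: ['problem', 'lightbulb'] (min_width=17, slack=5)
Line 3: ['large', 'lion', 'open', 'warm'] (min_width=20, slack=2)
Line 4: ['time', 'universe', 'box', 'give'] (min_width=22, slack=0)
Line 5: ['old', 'cold', 'train', 'will', 'a'] (min_width=21, slack=1)
Line 6: ['of', 'end', 'yellow', 'plate', 'go'] (min_width=22, slack=0)
Line 7: ['laser', 'wolf', 'childhood'] (min_width=20, slack=2)
Line 8: ['pepper', 'milk'] (min_width=11, slack=11)
Total lines: 8

Answer: 8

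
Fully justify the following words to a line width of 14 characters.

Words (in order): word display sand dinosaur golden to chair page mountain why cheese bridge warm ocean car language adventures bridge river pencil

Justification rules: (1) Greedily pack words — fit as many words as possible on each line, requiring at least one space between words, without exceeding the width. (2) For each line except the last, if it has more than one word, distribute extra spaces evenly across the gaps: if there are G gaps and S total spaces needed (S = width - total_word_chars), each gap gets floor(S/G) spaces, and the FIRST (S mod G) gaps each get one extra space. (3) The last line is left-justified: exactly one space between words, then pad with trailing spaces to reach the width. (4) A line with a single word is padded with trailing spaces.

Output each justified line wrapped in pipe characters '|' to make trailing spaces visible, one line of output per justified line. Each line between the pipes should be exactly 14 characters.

Line 1: ['word', 'display'] (min_width=12, slack=2)
Line 2: ['sand', 'dinosaur'] (min_width=13, slack=1)
Line 3: ['golden', 'to'] (min_width=9, slack=5)
Line 4: ['chair', 'page'] (min_width=10, slack=4)
Line 5: ['mountain', 'why'] (min_width=12, slack=2)
Line 6: ['cheese', 'bridge'] (min_width=13, slack=1)
Line 7: ['warm', 'ocean', 'car'] (min_width=14, slack=0)
Line 8: ['language'] (min_width=8, slack=6)
Line 9: ['adventures'] (min_width=10, slack=4)
Line 10: ['bridge', 'river'] (min_width=12, slack=2)
Line 11: ['pencil'] (min_width=6, slack=8)

Answer: |word   display|
|sand  dinosaur|
|golden      to|
|chair     page|
|mountain   why|
|cheese  bridge|
|warm ocean car|
|language      |
|adventures    |
|bridge   river|
|pencil        |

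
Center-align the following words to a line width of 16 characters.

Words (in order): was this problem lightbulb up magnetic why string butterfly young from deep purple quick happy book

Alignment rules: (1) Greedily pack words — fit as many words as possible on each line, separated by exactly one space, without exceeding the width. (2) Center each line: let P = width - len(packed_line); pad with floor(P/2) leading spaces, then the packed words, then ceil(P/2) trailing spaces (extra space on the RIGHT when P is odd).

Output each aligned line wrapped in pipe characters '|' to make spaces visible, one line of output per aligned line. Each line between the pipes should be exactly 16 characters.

Answer: |was this problem|
|  lightbulb up  |
|  magnetic why  |
|string butterfly|
|young from deep |
|  purple quick  |
|   happy book   |

Derivation:
Line 1: ['was', 'this', 'problem'] (min_width=16, slack=0)
Line 2: ['lightbulb', 'up'] (min_width=12, slack=4)
Line 3: ['magnetic', 'why'] (min_width=12, slack=4)
Line 4: ['string', 'butterfly'] (min_width=16, slack=0)
Line 5: ['young', 'from', 'deep'] (min_width=15, slack=1)
Line 6: ['purple', 'quick'] (min_width=12, slack=4)
Line 7: ['happy', 'book'] (min_width=10, slack=6)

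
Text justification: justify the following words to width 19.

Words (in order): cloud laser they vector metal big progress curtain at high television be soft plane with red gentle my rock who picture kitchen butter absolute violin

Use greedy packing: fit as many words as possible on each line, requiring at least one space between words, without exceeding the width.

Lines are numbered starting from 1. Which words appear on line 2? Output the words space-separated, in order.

Line 1: ['cloud', 'laser', 'they'] (min_width=16, slack=3)
Line 2: ['vector', 'metal', 'big'] (min_width=16, slack=3)
Line 3: ['progress', 'curtain', 'at'] (min_width=19, slack=0)
Line 4: ['high', 'television', 'be'] (min_width=18, slack=1)
Line 5: ['soft', 'plane', 'with', 'red'] (min_width=19, slack=0)
Line 6: ['gentle', 'my', 'rock', 'who'] (min_width=18, slack=1)
Line 7: ['picture', 'kitchen'] (min_width=15, slack=4)
Line 8: ['butter', 'absolute'] (min_width=15, slack=4)
Line 9: ['violin'] (min_width=6, slack=13)

Answer: vector metal big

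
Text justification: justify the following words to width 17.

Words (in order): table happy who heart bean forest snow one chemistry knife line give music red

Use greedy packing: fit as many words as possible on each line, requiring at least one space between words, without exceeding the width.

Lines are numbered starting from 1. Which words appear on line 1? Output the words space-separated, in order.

Line 1: ['table', 'happy', 'who'] (min_width=15, slack=2)
Line 2: ['heart', 'bean', 'forest'] (min_width=17, slack=0)
Line 3: ['snow', 'one'] (min_width=8, slack=9)
Line 4: ['chemistry', 'knife'] (min_width=15, slack=2)
Line 5: ['line', 'give', 'music'] (min_width=15, slack=2)
Line 6: ['red'] (min_width=3, slack=14)

Answer: table happy who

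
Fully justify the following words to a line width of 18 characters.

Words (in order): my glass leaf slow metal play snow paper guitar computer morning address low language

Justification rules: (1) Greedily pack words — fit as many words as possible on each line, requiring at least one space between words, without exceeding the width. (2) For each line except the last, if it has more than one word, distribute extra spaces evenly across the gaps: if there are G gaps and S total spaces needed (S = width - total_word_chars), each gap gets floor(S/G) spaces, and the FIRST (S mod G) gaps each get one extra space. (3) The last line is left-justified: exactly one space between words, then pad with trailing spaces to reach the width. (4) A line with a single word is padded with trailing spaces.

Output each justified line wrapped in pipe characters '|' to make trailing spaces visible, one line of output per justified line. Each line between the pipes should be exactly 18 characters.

Answer: |my glass leaf slow|
|metal   play  snow|
|paper       guitar|
|computer   morning|
|address        low|
|language          |

Derivation:
Line 1: ['my', 'glass', 'leaf', 'slow'] (min_width=18, slack=0)
Line 2: ['metal', 'play', 'snow'] (min_width=15, slack=3)
Line 3: ['paper', 'guitar'] (min_width=12, slack=6)
Line 4: ['computer', 'morning'] (min_width=16, slack=2)
Line 5: ['address', 'low'] (min_width=11, slack=7)
Line 6: ['language'] (min_width=8, slack=10)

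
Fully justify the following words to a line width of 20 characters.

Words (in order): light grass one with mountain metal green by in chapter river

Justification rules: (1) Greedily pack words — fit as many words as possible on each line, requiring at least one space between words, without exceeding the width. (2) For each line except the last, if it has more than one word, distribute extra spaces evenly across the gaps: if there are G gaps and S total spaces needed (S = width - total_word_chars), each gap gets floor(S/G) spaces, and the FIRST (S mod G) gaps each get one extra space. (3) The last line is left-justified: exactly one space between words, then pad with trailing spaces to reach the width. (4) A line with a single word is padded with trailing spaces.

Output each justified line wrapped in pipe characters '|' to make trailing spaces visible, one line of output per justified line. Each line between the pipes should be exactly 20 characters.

Answer: |light grass one with|
|mountain metal green|
|by in chapter river |

Derivation:
Line 1: ['light', 'grass', 'one', 'with'] (min_width=20, slack=0)
Line 2: ['mountain', 'metal', 'green'] (min_width=20, slack=0)
Line 3: ['by', 'in', 'chapter', 'river'] (min_width=19, slack=1)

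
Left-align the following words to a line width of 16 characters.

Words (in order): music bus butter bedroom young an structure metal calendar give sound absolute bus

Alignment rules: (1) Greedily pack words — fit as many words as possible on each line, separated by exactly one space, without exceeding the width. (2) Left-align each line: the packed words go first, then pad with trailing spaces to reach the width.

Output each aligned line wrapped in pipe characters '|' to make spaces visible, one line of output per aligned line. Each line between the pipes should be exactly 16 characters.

Answer: |music bus butter|
|bedroom young an|
|structure metal |
|calendar give   |
|sound absolute  |
|bus             |

Derivation:
Line 1: ['music', 'bus', 'butter'] (min_width=16, slack=0)
Line 2: ['bedroom', 'young', 'an'] (min_width=16, slack=0)
Line 3: ['structure', 'metal'] (min_width=15, slack=1)
Line 4: ['calendar', 'give'] (min_width=13, slack=3)
Line 5: ['sound', 'absolute'] (min_width=14, slack=2)
Line 6: ['bus'] (min_width=3, slack=13)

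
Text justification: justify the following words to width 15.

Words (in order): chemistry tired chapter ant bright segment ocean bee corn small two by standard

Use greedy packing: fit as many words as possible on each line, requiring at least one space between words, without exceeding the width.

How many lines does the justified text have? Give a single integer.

Answer: 6

Derivation:
Line 1: ['chemistry', 'tired'] (min_width=15, slack=0)
Line 2: ['chapter', 'ant'] (min_width=11, slack=4)
Line 3: ['bright', 'segment'] (min_width=14, slack=1)
Line 4: ['ocean', 'bee', 'corn'] (min_width=14, slack=1)
Line 5: ['small', 'two', 'by'] (min_width=12, slack=3)
Line 6: ['standard'] (min_width=8, slack=7)
Total lines: 6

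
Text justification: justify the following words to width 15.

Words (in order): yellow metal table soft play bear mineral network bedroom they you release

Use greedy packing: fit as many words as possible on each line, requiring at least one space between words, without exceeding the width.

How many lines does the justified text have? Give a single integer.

Line 1: ['yellow', 'metal'] (min_width=12, slack=3)
Line 2: ['table', 'soft', 'play'] (min_width=15, slack=0)
Line 3: ['bear', 'mineral'] (min_width=12, slack=3)
Line 4: ['network', 'bedroom'] (min_width=15, slack=0)
Line 5: ['they', 'you'] (min_width=8, slack=7)
Line 6: ['release'] (min_width=7, slack=8)
Total lines: 6

Answer: 6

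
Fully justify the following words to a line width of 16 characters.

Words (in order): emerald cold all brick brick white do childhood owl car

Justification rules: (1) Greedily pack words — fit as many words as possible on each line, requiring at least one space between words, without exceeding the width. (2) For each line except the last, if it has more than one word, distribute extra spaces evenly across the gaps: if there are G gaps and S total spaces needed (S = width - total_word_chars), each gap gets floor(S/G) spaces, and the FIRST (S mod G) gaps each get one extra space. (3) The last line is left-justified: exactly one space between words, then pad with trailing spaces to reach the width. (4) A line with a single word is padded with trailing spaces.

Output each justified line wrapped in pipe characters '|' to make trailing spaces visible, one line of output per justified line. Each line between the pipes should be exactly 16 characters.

Answer: |emerald cold all|
|brick      brick|
|white         do|
|childhood    owl|
|car             |

Derivation:
Line 1: ['emerald', 'cold', 'all'] (min_width=16, slack=0)
Line 2: ['brick', 'brick'] (min_width=11, slack=5)
Line 3: ['white', 'do'] (min_width=8, slack=8)
Line 4: ['childhood', 'owl'] (min_width=13, slack=3)
Line 5: ['car'] (min_width=3, slack=13)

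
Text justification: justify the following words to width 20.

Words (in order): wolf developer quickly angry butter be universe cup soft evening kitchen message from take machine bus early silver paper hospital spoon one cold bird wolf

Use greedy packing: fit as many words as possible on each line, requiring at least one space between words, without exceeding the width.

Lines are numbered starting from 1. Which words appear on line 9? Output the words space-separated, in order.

Answer: cold bird wolf

Derivation:
Line 1: ['wolf', 'developer'] (min_width=14, slack=6)
Line 2: ['quickly', 'angry', 'butter'] (min_width=20, slack=0)
Line 3: ['be', 'universe', 'cup', 'soft'] (min_width=20, slack=0)
Line 4: ['evening', 'kitchen'] (min_width=15, slack=5)
Line 5: ['message', 'from', 'take'] (min_width=17, slack=3)
Line 6: ['machine', 'bus', 'early'] (min_width=17, slack=3)
Line 7: ['silver', 'paper'] (min_width=12, slack=8)
Line 8: ['hospital', 'spoon', 'one'] (min_width=18, slack=2)
Line 9: ['cold', 'bird', 'wolf'] (min_width=14, slack=6)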